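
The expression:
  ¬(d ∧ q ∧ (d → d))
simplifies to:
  ¬d ∨ ¬q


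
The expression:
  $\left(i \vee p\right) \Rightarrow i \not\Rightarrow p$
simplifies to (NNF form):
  $\neg p$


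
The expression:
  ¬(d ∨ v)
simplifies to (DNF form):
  ¬d ∧ ¬v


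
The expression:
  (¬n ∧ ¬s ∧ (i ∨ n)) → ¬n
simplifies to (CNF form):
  True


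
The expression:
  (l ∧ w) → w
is always true.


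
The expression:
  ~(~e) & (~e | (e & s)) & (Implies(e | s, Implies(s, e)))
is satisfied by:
  {e: True, s: True}


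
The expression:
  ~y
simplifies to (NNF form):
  ~y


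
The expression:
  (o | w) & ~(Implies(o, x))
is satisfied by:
  {o: True, x: False}


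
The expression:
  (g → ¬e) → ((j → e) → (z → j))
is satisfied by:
  {g: True, j: True, e: True, z: False}
  {g: True, j: True, e: False, z: False}
  {j: True, e: True, g: False, z: False}
  {j: True, g: False, e: False, z: False}
  {g: True, e: True, j: False, z: False}
  {g: True, e: False, j: False, z: False}
  {e: True, g: False, j: False, z: False}
  {e: False, g: False, j: False, z: False}
  {z: True, g: True, j: True, e: True}
  {z: True, g: True, j: True, e: False}
  {z: True, j: True, e: True, g: False}
  {z: True, j: True, e: False, g: False}
  {z: True, g: True, e: True, j: False}


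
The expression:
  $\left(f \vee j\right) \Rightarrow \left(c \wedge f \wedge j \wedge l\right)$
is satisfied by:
  {l: True, c: True, j: False, f: False}
  {l: True, c: False, j: False, f: False}
  {c: True, f: False, l: False, j: False}
  {f: False, c: False, l: False, j: False}
  {f: True, j: True, l: True, c: True}


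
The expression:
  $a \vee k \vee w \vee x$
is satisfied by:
  {a: True, x: True, k: True, w: True}
  {a: True, x: True, k: True, w: False}
  {a: True, x: True, w: True, k: False}
  {a: True, x: True, w: False, k: False}
  {a: True, k: True, w: True, x: False}
  {a: True, k: True, w: False, x: False}
  {a: True, k: False, w: True, x: False}
  {a: True, k: False, w: False, x: False}
  {x: True, k: True, w: True, a: False}
  {x: True, k: True, w: False, a: False}
  {x: True, w: True, k: False, a: False}
  {x: True, w: False, k: False, a: False}
  {k: True, w: True, x: False, a: False}
  {k: True, x: False, w: False, a: False}
  {w: True, x: False, k: False, a: False}


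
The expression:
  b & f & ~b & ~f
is never true.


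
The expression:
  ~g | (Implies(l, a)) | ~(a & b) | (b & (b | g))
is always true.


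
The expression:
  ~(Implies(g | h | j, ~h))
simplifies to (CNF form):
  h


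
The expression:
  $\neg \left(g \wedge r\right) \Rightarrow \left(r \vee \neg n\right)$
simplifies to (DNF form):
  $r \vee \neg n$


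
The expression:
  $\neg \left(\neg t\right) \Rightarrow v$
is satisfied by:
  {v: True, t: False}
  {t: False, v: False}
  {t: True, v: True}


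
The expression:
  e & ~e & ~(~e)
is never true.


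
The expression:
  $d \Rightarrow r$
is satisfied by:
  {r: True, d: False}
  {d: False, r: False}
  {d: True, r: True}


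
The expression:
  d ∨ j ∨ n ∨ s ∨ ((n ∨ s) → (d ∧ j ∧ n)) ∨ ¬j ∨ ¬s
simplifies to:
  True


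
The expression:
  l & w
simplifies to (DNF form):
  l & w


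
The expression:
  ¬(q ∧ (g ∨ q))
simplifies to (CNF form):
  ¬q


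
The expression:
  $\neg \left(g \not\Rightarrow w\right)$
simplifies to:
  $w \vee \neg g$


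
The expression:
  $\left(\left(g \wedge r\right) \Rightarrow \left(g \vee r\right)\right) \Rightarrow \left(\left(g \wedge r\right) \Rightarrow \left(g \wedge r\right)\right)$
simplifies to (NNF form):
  $\text{True}$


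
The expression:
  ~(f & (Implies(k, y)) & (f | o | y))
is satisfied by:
  {k: True, y: False, f: False}
  {y: False, f: False, k: False}
  {k: True, y: True, f: False}
  {y: True, k: False, f: False}
  {f: True, k: True, y: False}


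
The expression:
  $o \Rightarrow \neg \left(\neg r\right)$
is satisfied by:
  {r: True, o: False}
  {o: False, r: False}
  {o: True, r: True}


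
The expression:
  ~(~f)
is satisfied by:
  {f: True}


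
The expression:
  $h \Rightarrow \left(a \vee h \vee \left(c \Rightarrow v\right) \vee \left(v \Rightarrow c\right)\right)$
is always true.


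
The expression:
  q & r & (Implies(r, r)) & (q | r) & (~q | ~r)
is never true.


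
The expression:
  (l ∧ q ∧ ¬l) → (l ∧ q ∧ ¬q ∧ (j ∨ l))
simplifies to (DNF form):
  True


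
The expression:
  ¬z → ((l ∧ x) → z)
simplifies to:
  z ∨ ¬l ∨ ¬x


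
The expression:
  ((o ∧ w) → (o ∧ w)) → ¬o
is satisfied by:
  {o: False}


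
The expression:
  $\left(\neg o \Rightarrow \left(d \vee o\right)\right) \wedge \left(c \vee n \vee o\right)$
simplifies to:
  $o \vee \left(c \wedge d\right) \vee \left(d \wedge n\right)$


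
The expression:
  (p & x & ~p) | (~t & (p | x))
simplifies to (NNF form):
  ~t & (p | x)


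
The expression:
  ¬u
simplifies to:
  ¬u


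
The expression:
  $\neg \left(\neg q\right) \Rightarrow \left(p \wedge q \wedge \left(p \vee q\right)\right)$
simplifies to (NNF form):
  $p \vee \neg q$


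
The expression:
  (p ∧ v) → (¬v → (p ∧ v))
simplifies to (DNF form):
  True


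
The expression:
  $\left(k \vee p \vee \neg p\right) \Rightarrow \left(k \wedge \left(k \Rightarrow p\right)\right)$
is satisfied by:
  {p: True, k: True}


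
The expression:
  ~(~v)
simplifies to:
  v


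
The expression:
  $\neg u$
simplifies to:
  $\neg u$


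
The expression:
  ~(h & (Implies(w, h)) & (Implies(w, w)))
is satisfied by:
  {h: False}


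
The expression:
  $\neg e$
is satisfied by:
  {e: False}


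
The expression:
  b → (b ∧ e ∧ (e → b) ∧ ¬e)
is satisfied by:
  {b: False}


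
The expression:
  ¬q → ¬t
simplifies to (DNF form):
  q ∨ ¬t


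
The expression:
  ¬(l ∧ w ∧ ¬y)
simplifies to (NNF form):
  y ∨ ¬l ∨ ¬w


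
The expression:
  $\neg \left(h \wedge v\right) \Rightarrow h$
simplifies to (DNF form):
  $h$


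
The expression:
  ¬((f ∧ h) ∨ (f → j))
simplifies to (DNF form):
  f ∧ ¬h ∧ ¬j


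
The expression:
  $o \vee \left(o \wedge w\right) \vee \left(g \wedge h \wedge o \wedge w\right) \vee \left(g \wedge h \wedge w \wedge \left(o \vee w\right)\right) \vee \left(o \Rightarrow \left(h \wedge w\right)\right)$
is always true.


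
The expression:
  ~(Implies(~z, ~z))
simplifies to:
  False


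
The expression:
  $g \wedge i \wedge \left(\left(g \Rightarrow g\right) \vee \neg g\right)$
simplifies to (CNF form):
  $g \wedge i$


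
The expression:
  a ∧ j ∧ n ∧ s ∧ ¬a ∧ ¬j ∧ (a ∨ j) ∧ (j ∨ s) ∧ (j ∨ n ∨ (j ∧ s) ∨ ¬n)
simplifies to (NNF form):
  False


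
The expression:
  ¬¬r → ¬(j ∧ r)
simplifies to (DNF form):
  ¬j ∨ ¬r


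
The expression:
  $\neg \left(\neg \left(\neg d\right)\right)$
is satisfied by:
  {d: False}


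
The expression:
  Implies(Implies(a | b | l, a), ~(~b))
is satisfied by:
  {b: True, l: True, a: False}
  {b: True, l: False, a: False}
  {b: True, a: True, l: True}
  {b: True, a: True, l: False}
  {l: True, a: False, b: False}


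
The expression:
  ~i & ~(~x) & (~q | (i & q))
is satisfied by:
  {x: True, q: False, i: False}


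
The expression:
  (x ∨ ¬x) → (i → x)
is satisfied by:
  {x: True, i: False}
  {i: False, x: False}
  {i: True, x: True}


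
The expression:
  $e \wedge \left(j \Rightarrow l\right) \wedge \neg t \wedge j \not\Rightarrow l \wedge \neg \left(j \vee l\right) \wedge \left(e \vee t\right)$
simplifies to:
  $\text{False}$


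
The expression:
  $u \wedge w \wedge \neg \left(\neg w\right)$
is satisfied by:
  {u: True, w: True}


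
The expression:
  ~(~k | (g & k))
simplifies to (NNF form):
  k & ~g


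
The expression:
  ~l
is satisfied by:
  {l: False}


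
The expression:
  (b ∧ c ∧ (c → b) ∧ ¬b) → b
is always true.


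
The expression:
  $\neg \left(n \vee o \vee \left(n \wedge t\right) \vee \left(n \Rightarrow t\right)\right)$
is never true.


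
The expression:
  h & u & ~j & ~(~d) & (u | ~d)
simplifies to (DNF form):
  d & h & u & ~j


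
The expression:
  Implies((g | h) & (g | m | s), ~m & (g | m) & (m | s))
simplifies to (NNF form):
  (s | ~g) & (~g | ~m) & (~h | ~m) & (g | ~h | ~s)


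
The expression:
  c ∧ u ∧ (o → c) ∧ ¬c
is never true.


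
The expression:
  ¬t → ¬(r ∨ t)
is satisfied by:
  {t: True, r: False}
  {r: False, t: False}
  {r: True, t: True}


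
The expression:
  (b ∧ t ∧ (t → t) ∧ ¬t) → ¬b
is always true.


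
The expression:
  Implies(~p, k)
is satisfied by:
  {k: True, p: True}
  {k: True, p: False}
  {p: True, k: False}


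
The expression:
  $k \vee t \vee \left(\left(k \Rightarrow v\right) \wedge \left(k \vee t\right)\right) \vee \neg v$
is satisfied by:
  {t: True, k: True, v: False}
  {t: True, v: False, k: False}
  {k: True, v: False, t: False}
  {k: False, v: False, t: False}
  {t: True, k: True, v: True}
  {t: True, v: True, k: False}
  {k: True, v: True, t: False}


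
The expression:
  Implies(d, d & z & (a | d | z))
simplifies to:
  z | ~d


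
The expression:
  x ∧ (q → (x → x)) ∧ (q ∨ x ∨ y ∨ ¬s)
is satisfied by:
  {x: True}


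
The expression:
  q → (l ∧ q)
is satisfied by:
  {l: True, q: False}
  {q: False, l: False}
  {q: True, l: True}


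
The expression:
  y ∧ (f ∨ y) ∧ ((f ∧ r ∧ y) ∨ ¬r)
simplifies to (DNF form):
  (f ∧ y) ∨ (y ∧ ¬r)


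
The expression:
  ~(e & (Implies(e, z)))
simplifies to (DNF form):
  ~e | ~z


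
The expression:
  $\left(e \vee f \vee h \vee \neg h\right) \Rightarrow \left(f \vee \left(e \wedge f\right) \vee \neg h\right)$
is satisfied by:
  {f: True, h: False}
  {h: False, f: False}
  {h: True, f: True}


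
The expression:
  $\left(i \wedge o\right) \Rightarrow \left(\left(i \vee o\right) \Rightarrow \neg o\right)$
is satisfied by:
  {o: False, i: False}
  {i: True, o: False}
  {o: True, i: False}


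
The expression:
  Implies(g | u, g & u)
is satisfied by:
  {u: False, g: False}
  {g: True, u: True}


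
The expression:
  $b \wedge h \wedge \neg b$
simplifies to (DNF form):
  $\text{False}$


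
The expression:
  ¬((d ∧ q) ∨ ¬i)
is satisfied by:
  {i: True, q: False, d: False}
  {i: True, d: True, q: False}
  {i: True, q: True, d: False}


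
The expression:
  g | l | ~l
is always true.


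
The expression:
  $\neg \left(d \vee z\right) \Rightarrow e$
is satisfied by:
  {d: True, z: True, e: True}
  {d: True, z: True, e: False}
  {d: True, e: True, z: False}
  {d: True, e: False, z: False}
  {z: True, e: True, d: False}
  {z: True, e: False, d: False}
  {e: True, z: False, d: False}


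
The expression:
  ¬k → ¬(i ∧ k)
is always true.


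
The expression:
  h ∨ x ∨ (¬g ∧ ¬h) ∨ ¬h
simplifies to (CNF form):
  True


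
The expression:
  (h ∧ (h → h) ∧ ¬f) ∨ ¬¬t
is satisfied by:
  {t: True, h: True, f: False}
  {t: True, h: False, f: False}
  {f: True, t: True, h: True}
  {f: True, t: True, h: False}
  {h: True, f: False, t: False}


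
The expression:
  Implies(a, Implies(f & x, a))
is always true.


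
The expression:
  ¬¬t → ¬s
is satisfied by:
  {s: False, t: False}
  {t: True, s: False}
  {s: True, t: False}


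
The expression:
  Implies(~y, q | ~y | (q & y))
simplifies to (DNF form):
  True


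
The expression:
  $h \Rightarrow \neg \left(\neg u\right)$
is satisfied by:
  {u: True, h: False}
  {h: False, u: False}
  {h: True, u: True}


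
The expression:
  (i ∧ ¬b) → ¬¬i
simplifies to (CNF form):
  True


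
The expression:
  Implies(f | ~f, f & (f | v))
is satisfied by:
  {f: True}


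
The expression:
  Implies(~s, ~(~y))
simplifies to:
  s | y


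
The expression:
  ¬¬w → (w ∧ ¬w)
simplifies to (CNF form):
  ¬w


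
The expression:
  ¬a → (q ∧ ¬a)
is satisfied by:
  {a: True, q: True}
  {a: True, q: False}
  {q: True, a: False}


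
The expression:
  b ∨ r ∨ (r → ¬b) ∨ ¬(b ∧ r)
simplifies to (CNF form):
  True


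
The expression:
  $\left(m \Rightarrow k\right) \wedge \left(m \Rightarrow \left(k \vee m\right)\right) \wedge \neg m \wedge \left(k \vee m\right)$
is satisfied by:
  {k: True, m: False}


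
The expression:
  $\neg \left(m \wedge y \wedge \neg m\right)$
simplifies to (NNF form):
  $\text{True}$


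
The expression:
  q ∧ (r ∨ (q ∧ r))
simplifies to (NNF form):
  q ∧ r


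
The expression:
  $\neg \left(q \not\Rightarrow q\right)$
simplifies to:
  $\text{True}$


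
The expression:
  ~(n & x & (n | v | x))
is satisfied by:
  {x: False, n: False}
  {n: True, x: False}
  {x: True, n: False}


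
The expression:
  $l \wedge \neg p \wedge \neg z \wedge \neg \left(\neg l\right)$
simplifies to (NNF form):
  $l \wedge \neg p \wedge \neg z$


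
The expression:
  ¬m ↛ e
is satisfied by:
  {e: True, m: False}
  {m: False, e: False}
  {m: True, e: True}


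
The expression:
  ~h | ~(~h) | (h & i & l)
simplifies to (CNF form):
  True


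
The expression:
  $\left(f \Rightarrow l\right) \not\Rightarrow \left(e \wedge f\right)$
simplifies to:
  $\left(l \wedge \neg e\right) \vee \neg f$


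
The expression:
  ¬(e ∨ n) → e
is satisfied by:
  {n: True, e: True}
  {n: True, e: False}
  {e: True, n: False}


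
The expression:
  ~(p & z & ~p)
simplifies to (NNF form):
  True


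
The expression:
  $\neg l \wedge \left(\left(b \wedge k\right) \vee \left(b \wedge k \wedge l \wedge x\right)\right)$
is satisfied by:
  {b: True, k: True, l: False}


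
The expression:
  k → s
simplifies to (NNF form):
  s ∨ ¬k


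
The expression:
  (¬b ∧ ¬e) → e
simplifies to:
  b ∨ e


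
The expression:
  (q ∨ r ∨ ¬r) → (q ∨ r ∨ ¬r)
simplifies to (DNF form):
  True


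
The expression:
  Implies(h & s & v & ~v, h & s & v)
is always true.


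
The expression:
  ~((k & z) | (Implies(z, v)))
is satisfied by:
  {z: True, v: False, k: False}


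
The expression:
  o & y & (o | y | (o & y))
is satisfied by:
  {o: True, y: True}


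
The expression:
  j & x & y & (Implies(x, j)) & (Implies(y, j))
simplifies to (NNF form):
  j & x & y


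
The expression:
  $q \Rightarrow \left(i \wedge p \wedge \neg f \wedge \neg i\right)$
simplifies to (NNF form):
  $\neg q$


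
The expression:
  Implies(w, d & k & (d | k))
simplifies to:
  ~w | (d & k)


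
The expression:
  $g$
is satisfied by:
  {g: True}


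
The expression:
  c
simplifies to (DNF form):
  c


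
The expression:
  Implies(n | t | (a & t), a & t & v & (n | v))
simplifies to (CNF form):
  (a | ~t) & (t | ~n) & (v | ~t)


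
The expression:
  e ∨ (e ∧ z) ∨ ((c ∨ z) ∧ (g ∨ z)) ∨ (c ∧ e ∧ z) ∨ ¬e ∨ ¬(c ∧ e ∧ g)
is always true.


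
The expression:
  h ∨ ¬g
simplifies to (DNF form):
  h ∨ ¬g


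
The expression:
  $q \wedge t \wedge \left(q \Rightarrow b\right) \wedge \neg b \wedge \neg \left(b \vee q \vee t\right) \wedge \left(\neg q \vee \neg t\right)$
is never true.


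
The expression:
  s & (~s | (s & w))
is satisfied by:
  {w: True, s: True}


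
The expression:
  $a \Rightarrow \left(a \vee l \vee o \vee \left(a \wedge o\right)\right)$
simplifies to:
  $\text{True}$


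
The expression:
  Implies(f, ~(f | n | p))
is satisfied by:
  {f: False}


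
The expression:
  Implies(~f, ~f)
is always true.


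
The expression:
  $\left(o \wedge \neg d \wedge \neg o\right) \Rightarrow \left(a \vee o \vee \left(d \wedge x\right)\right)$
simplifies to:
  $\text{True}$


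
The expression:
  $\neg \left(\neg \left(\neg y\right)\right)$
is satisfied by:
  {y: False}


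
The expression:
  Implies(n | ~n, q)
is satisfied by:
  {q: True}


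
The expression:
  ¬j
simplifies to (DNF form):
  ¬j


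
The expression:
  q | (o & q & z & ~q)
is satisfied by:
  {q: True}


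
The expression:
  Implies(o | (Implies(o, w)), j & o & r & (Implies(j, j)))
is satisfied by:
  {r: True, j: True, o: True}


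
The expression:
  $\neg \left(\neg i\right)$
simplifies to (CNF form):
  $i$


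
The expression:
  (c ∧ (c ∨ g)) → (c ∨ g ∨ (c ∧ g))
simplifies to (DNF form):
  True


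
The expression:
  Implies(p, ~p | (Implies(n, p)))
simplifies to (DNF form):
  True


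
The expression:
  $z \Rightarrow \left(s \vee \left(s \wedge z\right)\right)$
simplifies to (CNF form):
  $s \vee \neg z$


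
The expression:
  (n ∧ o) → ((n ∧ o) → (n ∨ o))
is always true.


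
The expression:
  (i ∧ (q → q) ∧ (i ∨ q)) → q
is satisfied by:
  {q: True, i: False}
  {i: False, q: False}
  {i: True, q: True}


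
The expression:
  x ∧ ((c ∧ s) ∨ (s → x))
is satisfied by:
  {x: True}


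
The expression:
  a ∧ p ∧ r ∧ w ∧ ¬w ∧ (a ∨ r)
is never true.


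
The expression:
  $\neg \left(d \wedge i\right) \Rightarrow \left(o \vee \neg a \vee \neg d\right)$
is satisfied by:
  {i: True, o: True, d: False, a: False}
  {i: True, d: False, o: False, a: False}
  {o: True, i: False, d: False, a: False}
  {i: False, d: False, o: False, a: False}
  {a: True, i: True, o: True, d: False}
  {a: True, i: True, d: False, o: False}
  {a: True, o: True, i: False, d: False}
  {a: True, i: False, d: False, o: False}
  {i: True, d: True, o: True, a: False}
  {i: True, d: True, a: False, o: False}
  {d: True, o: True, a: False, i: False}
  {d: True, a: False, o: False, i: False}
  {i: True, d: True, a: True, o: True}
  {i: True, d: True, a: True, o: False}
  {d: True, a: True, o: True, i: False}


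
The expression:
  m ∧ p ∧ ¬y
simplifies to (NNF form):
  m ∧ p ∧ ¬y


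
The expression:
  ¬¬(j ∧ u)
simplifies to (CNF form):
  j ∧ u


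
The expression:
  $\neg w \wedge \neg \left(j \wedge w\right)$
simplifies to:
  $\neg w$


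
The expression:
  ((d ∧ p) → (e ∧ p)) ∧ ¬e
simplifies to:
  ¬e ∧ (¬d ∨ ¬p)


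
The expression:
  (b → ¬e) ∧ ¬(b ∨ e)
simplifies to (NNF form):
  ¬b ∧ ¬e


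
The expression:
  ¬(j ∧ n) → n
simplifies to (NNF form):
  n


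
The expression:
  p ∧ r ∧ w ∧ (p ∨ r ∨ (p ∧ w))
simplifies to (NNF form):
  p ∧ r ∧ w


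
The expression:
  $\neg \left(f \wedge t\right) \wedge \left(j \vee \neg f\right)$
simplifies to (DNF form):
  $\left(j \wedge \neg t\right) \vee \neg f$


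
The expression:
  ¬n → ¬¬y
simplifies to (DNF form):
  n ∨ y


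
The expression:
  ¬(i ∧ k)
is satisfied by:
  {k: False, i: False}
  {i: True, k: False}
  {k: True, i: False}


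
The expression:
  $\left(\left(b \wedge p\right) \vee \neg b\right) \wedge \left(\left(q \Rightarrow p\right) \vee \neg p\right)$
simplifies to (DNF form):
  $p \vee \neg b$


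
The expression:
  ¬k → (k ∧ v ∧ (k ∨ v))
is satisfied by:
  {k: True}


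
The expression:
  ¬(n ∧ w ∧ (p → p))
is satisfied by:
  {w: False, n: False}
  {n: True, w: False}
  {w: True, n: False}


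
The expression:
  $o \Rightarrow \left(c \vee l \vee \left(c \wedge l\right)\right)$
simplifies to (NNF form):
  $c \vee l \vee \neg o$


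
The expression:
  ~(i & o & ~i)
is always true.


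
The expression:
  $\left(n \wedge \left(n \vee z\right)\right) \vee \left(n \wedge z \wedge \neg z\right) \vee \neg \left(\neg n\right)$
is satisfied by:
  {n: True}


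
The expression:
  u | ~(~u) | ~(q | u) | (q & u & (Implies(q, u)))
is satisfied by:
  {u: True, q: False}
  {q: False, u: False}
  {q: True, u: True}


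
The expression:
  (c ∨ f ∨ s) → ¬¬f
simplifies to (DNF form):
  f ∨ (¬c ∧ ¬s)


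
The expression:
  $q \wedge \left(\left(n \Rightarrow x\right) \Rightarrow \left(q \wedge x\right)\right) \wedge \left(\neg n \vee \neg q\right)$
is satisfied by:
  {x: True, q: True, n: False}


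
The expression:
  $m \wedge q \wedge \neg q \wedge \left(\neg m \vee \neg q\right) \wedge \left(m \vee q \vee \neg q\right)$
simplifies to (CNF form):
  $\text{False}$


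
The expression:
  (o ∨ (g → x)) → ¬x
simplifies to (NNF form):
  ¬x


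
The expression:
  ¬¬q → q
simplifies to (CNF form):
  True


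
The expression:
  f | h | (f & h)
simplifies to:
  f | h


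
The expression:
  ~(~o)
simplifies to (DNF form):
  o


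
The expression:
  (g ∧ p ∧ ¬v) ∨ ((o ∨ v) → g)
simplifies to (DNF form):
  g ∨ (¬o ∧ ¬v)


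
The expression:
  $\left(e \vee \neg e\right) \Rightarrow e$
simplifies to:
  $e$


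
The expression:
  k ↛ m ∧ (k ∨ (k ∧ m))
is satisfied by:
  {k: True, m: False}


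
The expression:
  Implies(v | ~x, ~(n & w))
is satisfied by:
  {x: True, v: False, w: False, n: False}
  {x: False, v: False, w: False, n: False}
  {x: True, v: True, w: False, n: False}
  {v: True, x: False, w: False, n: False}
  {x: True, n: True, v: False, w: False}
  {n: True, x: False, v: False, w: False}
  {x: True, n: True, v: True, w: False}
  {n: True, v: True, x: False, w: False}
  {w: True, x: True, n: False, v: False}
  {w: True, n: False, v: False, x: False}
  {x: True, w: True, v: True, n: False}
  {w: True, v: True, n: False, x: False}
  {x: True, w: True, n: True, v: False}


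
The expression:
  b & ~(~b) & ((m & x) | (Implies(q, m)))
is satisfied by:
  {m: True, b: True, q: False}
  {b: True, q: False, m: False}
  {m: True, q: True, b: True}


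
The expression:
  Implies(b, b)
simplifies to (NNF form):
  True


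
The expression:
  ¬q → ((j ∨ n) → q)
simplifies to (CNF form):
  (q ∨ ¬j) ∧ (q ∨ ¬n)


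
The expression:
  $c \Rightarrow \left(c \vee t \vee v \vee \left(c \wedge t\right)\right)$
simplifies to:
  $\text{True}$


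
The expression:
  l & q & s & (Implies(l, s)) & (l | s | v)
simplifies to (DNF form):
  l & q & s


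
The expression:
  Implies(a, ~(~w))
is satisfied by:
  {w: True, a: False}
  {a: False, w: False}
  {a: True, w: True}


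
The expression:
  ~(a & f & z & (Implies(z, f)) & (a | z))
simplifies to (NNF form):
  ~a | ~f | ~z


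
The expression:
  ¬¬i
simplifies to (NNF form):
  i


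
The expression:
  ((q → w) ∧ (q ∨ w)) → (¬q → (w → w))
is always true.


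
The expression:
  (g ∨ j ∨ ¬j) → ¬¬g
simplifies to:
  g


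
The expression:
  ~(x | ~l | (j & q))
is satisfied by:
  {l: True, q: False, x: False, j: False}
  {j: True, l: True, q: False, x: False}
  {q: True, l: True, j: False, x: False}


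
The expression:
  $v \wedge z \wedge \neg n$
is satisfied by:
  {z: True, v: True, n: False}


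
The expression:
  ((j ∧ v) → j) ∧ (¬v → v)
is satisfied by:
  {v: True}


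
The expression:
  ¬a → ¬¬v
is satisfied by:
  {a: True, v: True}
  {a: True, v: False}
  {v: True, a: False}


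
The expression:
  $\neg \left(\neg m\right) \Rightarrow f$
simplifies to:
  $f \vee \neg m$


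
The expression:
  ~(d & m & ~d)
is always true.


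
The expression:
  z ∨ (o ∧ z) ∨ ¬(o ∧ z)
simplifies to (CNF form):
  True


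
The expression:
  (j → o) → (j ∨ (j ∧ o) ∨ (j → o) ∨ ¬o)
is always true.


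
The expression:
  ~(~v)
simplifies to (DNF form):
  v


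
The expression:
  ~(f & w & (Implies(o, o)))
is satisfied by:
  {w: False, f: False}
  {f: True, w: False}
  {w: True, f: False}


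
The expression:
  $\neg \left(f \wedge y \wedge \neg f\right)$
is always true.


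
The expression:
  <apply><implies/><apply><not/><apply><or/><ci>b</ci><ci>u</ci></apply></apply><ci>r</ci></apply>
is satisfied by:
  {r: True, b: True, u: True}
  {r: True, b: True, u: False}
  {r: True, u: True, b: False}
  {r: True, u: False, b: False}
  {b: True, u: True, r: False}
  {b: True, u: False, r: False}
  {u: True, b: False, r: False}


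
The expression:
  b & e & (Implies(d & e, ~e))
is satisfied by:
  {e: True, b: True, d: False}


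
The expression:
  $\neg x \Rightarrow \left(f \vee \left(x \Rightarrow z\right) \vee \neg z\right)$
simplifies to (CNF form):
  $\text{True}$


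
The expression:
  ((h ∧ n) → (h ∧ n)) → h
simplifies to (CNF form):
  h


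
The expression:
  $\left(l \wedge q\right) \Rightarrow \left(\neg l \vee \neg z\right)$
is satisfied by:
  {l: False, q: False, z: False}
  {z: True, l: False, q: False}
  {q: True, l: False, z: False}
  {z: True, q: True, l: False}
  {l: True, z: False, q: False}
  {z: True, l: True, q: False}
  {q: True, l: True, z: False}


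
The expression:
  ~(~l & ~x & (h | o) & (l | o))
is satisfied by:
  {x: True, l: True, o: False}
  {x: True, o: False, l: False}
  {l: True, o: False, x: False}
  {l: False, o: False, x: False}
  {x: True, l: True, o: True}
  {x: True, o: True, l: False}
  {l: True, o: True, x: False}


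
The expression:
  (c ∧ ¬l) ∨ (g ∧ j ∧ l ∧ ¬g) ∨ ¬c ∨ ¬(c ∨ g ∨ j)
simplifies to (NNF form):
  ¬c ∨ ¬l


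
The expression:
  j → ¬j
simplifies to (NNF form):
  ¬j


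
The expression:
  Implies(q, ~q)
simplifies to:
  ~q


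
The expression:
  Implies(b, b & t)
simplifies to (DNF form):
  t | ~b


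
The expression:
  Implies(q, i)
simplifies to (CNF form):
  i | ~q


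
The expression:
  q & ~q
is never true.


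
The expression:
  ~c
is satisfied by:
  {c: False}


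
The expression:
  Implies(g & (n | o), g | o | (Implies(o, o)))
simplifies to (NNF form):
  True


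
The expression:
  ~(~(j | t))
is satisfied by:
  {t: True, j: True}
  {t: True, j: False}
  {j: True, t: False}


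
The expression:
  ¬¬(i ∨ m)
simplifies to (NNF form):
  i ∨ m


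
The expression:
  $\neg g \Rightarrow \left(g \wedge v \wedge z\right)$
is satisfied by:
  {g: True}


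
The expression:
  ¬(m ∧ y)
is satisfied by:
  {m: False, y: False}
  {y: True, m: False}
  {m: True, y: False}


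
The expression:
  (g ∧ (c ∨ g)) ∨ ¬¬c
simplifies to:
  c ∨ g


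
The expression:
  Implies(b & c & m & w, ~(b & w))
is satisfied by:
  {w: False, m: False, b: False, c: False}
  {c: True, w: False, m: False, b: False}
  {b: True, w: False, m: False, c: False}
  {c: True, b: True, w: False, m: False}
  {m: True, c: False, w: False, b: False}
  {c: True, m: True, w: False, b: False}
  {b: True, m: True, c: False, w: False}
  {c: True, b: True, m: True, w: False}
  {w: True, b: False, m: False, c: False}
  {c: True, w: True, b: False, m: False}
  {b: True, w: True, c: False, m: False}
  {c: True, b: True, w: True, m: False}
  {m: True, w: True, b: False, c: False}
  {c: True, m: True, w: True, b: False}
  {b: True, m: True, w: True, c: False}


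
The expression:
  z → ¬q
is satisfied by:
  {q: False, z: False}
  {z: True, q: False}
  {q: True, z: False}


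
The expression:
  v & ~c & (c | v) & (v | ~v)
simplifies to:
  v & ~c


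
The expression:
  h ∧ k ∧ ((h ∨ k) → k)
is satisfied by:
  {h: True, k: True}


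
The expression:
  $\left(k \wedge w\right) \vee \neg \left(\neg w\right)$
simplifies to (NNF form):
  $w$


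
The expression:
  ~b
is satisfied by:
  {b: False}


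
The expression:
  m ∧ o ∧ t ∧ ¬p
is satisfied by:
  {t: True, m: True, o: True, p: False}


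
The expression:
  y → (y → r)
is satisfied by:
  {r: True, y: False}
  {y: False, r: False}
  {y: True, r: True}


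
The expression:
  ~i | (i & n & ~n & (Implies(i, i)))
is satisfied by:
  {i: False}


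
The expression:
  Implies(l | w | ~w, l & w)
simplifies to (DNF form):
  l & w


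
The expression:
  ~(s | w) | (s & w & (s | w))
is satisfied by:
  {s: False, w: False}
  {w: True, s: True}


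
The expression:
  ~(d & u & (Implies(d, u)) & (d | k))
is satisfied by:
  {u: False, d: False}
  {d: True, u: False}
  {u: True, d: False}


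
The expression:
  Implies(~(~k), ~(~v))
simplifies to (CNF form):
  v | ~k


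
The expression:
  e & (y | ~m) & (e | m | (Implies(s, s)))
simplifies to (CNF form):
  e & (y | ~m)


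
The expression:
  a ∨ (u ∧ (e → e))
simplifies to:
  a ∨ u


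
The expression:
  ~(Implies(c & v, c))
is never true.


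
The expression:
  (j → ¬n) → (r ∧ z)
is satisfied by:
  {n: True, z: True, r: True, j: True}
  {n: True, z: True, r: True, j: False}
  {n: True, z: True, j: True, r: False}
  {n: True, r: True, j: True, z: False}
  {n: True, r: False, j: True, z: False}
  {z: True, r: True, j: True, n: False}
  {z: True, r: True, j: False, n: False}


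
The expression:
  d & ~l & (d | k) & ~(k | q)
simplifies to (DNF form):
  d & ~k & ~l & ~q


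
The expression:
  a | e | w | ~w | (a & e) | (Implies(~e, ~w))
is always true.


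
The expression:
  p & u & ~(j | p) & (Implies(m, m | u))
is never true.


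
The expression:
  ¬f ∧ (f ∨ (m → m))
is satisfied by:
  {f: False}


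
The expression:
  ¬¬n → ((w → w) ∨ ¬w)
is always true.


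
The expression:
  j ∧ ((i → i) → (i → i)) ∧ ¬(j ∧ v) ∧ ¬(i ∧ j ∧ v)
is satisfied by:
  {j: True, v: False}


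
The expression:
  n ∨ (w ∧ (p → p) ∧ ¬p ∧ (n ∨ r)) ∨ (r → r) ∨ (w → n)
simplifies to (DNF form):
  True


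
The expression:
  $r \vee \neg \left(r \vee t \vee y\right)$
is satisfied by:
  {r: True, t: False, y: False}
  {r: True, y: True, t: False}
  {r: True, t: True, y: False}
  {r: True, y: True, t: True}
  {y: False, t: False, r: False}


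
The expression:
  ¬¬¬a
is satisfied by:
  {a: False}


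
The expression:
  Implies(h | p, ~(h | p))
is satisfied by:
  {p: False, h: False}


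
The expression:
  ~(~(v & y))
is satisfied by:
  {y: True, v: True}


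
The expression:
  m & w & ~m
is never true.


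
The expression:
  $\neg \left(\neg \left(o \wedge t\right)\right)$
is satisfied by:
  {t: True, o: True}


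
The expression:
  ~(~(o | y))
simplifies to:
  o | y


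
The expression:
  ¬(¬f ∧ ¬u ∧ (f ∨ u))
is always true.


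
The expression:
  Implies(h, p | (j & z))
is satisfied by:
  {z: True, p: True, j: True, h: False}
  {z: True, p: True, j: False, h: False}
  {p: True, j: True, h: False, z: False}
  {p: True, j: False, h: False, z: False}
  {z: True, j: True, h: False, p: False}
  {z: True, j: False, h: False, p: False}
  {j: True, z: False, h: False, p: False}
  {j: False, z: False, h: False, p: False}
  {z: True, p: True, h: True, j: True}
  {z: True, p: True, h: True, j: False}
  {p: True, h: True, j: True, z: False}
  {p: True, h: True, j: False, z: False}
  {z: True, h: True, j: True, p: False}


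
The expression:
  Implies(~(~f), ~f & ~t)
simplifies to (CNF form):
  ~f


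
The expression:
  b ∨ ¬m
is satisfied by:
  {b: True, m: False}
  {m: False, b: False}
  {m: True, b: True}


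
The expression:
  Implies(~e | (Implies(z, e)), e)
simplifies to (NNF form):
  e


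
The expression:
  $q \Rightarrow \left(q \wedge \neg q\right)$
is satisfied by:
  {q: False}


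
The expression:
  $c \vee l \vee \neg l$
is always true.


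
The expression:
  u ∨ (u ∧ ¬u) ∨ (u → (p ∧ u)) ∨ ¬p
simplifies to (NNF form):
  True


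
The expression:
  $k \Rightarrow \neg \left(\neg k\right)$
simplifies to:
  $\text{True}$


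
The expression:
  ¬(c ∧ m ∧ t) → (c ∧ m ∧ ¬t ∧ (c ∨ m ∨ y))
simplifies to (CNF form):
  c ∧ m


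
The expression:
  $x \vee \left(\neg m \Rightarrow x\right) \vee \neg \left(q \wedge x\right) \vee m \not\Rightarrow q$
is always true.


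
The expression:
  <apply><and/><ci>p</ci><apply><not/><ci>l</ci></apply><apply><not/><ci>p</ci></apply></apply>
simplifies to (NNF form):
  <false/>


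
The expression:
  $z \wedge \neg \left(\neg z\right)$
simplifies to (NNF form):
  $z$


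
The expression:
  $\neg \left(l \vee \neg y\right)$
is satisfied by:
  {y: True, l: False}


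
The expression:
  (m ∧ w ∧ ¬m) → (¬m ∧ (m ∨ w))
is always true.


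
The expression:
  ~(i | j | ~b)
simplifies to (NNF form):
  b & ~i & ~j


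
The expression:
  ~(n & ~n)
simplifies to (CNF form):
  True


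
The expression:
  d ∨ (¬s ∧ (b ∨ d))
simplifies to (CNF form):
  (b ∨ d) ∧ (d ∨ ¬s)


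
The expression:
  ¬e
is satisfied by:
  {e: False}


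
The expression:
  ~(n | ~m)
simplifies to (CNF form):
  m & ~n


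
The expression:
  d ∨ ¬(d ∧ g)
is always true.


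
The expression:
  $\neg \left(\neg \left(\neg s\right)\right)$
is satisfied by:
  {s: False}


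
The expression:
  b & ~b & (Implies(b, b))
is never true.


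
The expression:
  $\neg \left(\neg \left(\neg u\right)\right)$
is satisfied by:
  {u: False}


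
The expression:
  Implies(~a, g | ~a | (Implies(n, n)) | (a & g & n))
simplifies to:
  True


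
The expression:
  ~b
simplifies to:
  ~b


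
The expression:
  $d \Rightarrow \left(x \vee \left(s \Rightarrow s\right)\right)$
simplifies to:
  $\text{True}$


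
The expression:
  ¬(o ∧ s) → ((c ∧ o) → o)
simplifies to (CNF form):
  True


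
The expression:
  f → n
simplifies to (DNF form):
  n ∨ ¬f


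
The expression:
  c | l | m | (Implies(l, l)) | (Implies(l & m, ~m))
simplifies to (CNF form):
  True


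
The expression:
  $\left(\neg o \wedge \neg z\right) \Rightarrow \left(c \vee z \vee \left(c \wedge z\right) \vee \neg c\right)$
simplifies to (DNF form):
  $\text{True}$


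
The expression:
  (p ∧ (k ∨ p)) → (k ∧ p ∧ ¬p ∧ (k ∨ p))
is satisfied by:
  {p: False}


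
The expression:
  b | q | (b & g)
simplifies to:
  b | q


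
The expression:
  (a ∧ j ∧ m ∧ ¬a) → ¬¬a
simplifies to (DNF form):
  True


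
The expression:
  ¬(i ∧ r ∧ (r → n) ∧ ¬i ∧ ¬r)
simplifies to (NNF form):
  True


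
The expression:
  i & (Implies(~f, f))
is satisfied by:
  {i: True, f: True}


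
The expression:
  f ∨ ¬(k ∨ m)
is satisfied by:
  {f: True, m: False, k: False}
  {k: True, f: True, m: False}
  {f: True, m: True, k: False}
  {k: True, f: True, m: True}
  {k: False, m: False, f: False}


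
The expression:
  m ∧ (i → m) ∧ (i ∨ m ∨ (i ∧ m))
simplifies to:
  m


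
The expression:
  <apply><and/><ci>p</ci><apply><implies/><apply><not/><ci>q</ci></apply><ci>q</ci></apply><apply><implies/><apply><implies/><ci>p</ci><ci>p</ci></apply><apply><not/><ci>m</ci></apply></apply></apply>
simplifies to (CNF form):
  <apply><and/><ci>p</ci><ci>q</ci><apply><not/><ci>m</ci></apply></apply>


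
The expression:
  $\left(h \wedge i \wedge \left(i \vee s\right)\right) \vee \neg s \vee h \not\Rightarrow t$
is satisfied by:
  {h: True, i: True, t: False, s: False}
  {h: True, t: False, i: False, s: False}
  {h: True, i: True, t: True, s: False}
  {h: True, t: True, i: False, s: False}
  {i: True, h: False, t: False, s: False}
  {h: False, t: False, i: False, s: False}
  {i: True, t: True, h: False, s: False}
  {t: True, h: False, i: False, s: False}
  {s: True, i: True, h: True, t: False}
  {s: True, h: True, t: False, i: False}
  {s: True, i: True, h: True, t: True}


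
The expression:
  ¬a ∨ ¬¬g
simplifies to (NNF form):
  g ∨ ¬a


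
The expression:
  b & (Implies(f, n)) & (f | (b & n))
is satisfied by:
  {b: True, n: True}


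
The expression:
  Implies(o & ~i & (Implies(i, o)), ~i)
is always true.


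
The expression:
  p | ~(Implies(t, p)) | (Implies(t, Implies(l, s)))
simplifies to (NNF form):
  True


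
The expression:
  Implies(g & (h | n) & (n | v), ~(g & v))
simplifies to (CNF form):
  (~g | ~h | ~v) & (~g | ~n | ~v)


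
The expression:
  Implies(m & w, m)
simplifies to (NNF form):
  True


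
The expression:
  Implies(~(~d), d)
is always true.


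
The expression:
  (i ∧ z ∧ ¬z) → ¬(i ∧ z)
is always true.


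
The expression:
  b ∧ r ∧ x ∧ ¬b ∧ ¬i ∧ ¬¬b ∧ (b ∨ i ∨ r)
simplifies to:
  False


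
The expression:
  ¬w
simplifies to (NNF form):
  ¬w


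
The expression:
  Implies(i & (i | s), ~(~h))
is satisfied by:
  {h: True, i: False}
  {i: False, h: False}
  {i: True, h: True}


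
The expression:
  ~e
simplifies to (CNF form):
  ~e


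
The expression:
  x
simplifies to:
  x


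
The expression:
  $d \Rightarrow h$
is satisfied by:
  {h: True, d: False}
  {d: False, h: False}
  {d: True, h: True}


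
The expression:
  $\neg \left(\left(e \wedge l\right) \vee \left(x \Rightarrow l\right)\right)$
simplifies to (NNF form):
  $x \wedge \neg l$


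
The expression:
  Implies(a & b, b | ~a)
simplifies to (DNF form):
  True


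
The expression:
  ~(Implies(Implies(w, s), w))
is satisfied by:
  {w: False}


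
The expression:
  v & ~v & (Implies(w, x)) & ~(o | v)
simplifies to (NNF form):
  False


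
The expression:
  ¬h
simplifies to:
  ¬h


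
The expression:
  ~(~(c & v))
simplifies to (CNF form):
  c & v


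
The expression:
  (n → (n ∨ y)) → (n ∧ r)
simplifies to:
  n ∧ r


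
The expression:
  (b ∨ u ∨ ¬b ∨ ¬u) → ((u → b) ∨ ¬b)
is always true.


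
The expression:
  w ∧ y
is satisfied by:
  {w: True, y: True}


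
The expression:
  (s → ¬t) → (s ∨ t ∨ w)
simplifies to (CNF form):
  s ∨ t ∨ w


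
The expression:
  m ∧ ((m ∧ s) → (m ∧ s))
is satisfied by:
  {m: True}


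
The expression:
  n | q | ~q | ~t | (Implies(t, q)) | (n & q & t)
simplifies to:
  True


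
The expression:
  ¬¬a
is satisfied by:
  {a: True}


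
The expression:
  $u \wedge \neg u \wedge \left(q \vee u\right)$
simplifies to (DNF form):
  $\text{False}$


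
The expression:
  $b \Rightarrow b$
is always true.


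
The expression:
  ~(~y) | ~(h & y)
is always true.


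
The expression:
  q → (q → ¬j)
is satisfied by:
  {q: False, j: False}
  {j: True, q: False}
  {q: True, j: False}


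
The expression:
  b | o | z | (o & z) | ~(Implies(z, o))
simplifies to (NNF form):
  b | o | z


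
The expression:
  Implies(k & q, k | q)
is always true.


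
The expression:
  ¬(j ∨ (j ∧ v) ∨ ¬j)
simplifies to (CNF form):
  False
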